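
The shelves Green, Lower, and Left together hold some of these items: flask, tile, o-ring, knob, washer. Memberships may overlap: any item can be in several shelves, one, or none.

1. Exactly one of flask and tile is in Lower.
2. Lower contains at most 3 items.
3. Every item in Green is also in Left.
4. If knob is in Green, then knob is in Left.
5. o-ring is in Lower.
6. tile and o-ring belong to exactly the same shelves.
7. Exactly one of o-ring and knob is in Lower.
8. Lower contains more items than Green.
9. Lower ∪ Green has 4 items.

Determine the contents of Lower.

From (5): o-ring ∈ Lower.
(6): tile matches o-ring: tile ∈ Lower.
(7) (exactly one): knob ∉ Lower.
(1) (exactly one): flask ∉ Lower.
Suppose washer ∉ Lower: no assignment then satisfies all the clues, so washer ∈ Lower.

Lower = {o-ring, tile, washer}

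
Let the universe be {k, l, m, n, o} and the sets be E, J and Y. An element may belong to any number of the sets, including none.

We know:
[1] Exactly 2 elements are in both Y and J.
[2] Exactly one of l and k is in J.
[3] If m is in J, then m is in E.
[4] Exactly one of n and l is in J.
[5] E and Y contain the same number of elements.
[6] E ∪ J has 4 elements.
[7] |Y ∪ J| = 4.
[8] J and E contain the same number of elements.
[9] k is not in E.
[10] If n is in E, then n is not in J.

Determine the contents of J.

J = {l, m, o}

From (9): k ∉ E.
Suppose k ∈ J: no assignment then satisfies all the clues, so k ∉ J.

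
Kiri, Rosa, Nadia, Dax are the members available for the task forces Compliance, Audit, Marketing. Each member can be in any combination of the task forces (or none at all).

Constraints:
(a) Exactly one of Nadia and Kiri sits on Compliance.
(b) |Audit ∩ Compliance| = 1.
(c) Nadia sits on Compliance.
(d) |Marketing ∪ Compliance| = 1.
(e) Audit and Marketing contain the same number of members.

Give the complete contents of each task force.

From (c): Nadia ∈ Compliance.
(a) (exactly one): Kiri ∉ Compliance.
Suppose Kiri ∈ Audit: no assignment then satisfies all the clues, so Kiri ∉ Audit.

Compliance = {Nadia}; Audit = {Nadia}; Marketing = {Nadia}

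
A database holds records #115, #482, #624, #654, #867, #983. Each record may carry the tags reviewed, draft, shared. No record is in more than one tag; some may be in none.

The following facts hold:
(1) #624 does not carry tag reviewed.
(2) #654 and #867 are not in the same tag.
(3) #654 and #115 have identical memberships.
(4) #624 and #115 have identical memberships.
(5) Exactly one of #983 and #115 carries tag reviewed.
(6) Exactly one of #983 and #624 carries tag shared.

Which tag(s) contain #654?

#654: shared

From (1): #624 ∉ reviewed.
(4): #115 matches #624: #115 ∉ reviewed.
(5) (exactly one): #983 ∈ reviewed.
(6) (exactly one): #624 ∈ shared.
(3): #654 matches #115: #654 ∉ reviewed.
(4): #115 matches #624: #115 ∉ draft.
(4): #115 matches #624: #115 ∈ shared.
(3): #654 matches #115: #654 ∉ draft.
(3): #654 matches #115: #654 ∈ shared.
(2): #867 ∉ shared.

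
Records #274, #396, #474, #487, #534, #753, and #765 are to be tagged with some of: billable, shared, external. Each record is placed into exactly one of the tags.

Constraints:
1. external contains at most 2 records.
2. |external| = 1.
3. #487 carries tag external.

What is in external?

From (3): #487 ∈ external.
(2): external already has 1, so the rest are out.

external = {#487}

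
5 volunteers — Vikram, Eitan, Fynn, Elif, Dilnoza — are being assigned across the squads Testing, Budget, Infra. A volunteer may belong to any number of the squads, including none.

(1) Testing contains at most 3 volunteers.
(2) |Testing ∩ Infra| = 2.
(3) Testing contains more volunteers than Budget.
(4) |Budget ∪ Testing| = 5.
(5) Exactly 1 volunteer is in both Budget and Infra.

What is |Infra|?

3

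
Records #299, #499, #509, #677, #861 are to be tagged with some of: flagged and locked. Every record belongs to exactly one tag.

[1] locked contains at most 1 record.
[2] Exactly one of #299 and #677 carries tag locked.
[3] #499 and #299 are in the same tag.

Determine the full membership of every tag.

flagged = {#299, #499, #509, #861}; locked = {#677}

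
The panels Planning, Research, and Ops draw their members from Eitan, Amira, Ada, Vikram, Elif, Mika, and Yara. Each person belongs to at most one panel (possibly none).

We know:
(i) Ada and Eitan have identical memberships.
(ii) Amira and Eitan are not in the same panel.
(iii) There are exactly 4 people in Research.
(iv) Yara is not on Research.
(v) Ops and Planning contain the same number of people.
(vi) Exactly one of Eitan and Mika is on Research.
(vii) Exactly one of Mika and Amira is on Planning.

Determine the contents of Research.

Research = {Ada, Eitan, Elif, Vikram}

From (iv): Yara ∉ Research.
Suppose Eitan ∉ Research: no assignment then satisfies all the clues, so Eitan ∈ Research.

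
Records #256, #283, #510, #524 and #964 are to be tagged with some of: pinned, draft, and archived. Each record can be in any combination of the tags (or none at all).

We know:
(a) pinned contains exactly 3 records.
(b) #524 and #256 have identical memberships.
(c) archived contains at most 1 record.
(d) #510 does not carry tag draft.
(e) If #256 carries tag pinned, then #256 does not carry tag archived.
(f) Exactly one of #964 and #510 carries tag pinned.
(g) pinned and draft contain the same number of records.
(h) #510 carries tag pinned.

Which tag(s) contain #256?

#256: draft, pinned

From (d): #510 ∉ draft.
From (h): #510 ∈ pinned.
(f) (exactly one): #964 ∉ pinned.
Suppose #256 ∉ pinned: no assignment then satisfies all the clues, so #256 ∈ pinned.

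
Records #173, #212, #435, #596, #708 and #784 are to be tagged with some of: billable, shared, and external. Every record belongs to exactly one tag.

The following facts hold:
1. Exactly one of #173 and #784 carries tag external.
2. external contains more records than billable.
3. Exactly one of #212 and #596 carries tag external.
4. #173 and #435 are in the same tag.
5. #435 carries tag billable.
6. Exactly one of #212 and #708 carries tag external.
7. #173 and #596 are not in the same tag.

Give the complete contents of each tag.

billable = {#173, #435}; shared = {#212}; external = {#596, #708, #784}

From (5): #435 ∈ billable.
(4): #173 matches #435: #173 ∈ billable.
(7): #596 ∉ billable.
(1) (exactly one): #784 ∈ external.
Suppose #212 ∈ billable: no assignment then satisfies all the clues, so #212 ∉ billable.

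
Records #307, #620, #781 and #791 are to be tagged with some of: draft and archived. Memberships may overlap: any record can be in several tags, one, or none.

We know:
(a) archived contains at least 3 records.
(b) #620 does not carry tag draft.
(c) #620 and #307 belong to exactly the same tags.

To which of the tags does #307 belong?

#307: archived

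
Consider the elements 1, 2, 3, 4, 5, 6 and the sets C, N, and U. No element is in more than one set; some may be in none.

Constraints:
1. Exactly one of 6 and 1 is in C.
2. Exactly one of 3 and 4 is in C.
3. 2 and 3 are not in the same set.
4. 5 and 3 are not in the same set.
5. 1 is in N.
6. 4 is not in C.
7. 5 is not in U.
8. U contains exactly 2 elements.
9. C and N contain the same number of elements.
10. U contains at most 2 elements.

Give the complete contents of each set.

C = {3, 6}; N = {1, 5}; U = {2, 4}

From (5): 1 ∈ N.
From (6): 4 ∉ C.
From (7): 5 ∉ U.
(1) (exactly one): 6 ∈ C.
(2) (exactly one): 3 ∈ C.
(3): 2 ∉ C.
(4): 5 ∉ C.
(8): only 2 candidates remain for U, so all are in.
Suppose 5 ∉ N: no assignment then satisfies all the clues, so 5 ∈ N.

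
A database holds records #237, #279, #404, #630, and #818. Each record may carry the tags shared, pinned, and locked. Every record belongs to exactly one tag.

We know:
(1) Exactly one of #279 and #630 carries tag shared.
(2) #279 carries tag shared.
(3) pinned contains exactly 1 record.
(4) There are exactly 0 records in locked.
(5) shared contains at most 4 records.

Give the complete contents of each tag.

shared = {#237, #279, #404, #818}; pinned = {#630}; locked = {}

From (2): #279 ∈ shared.
(1) (exactly one): #630 ∉ shared.
(4): locked already has 0, so the rest are out.
Only one tag left: #630 ∈ pinned.
(3): pinned already has 1, so the rest are out.
Only one tag left: #237 ∈ shared.
Only one tag left: #404 ∈ shared.
Only one tag left: #818 ∈ shared.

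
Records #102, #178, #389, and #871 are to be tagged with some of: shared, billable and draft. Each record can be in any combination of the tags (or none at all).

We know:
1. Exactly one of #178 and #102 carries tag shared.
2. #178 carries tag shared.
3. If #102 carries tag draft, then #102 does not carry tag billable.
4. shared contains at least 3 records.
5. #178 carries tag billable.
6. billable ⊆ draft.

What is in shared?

From (2): #178 ∈ shared.
From (5): #178 ∈ billable.
(1) (exactly one): #102 ∉ shared.
(4): only 3 candidates remain for shared, so all are in.
(6) with #178 ∈ billable: #178 ∈ draft.

shared = {#178, #389, #871}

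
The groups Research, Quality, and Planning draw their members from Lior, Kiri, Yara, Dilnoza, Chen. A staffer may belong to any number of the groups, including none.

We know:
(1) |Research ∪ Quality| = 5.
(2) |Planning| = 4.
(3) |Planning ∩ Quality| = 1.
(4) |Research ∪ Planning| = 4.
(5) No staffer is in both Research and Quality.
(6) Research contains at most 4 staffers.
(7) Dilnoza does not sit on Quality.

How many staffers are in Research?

From (7): Dilnoza ∉ Quality.
Suppose Dilnoza ∉ Research: no assignment then satisfies all the clues, so Dilnoza ∈ Research.

3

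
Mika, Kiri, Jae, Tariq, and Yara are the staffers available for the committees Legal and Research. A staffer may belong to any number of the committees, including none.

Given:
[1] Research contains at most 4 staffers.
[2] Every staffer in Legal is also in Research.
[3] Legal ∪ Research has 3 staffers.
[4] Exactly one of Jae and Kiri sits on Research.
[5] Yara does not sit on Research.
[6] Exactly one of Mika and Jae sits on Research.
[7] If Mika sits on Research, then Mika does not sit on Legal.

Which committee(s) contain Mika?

Mika: Research

From (5): Yara ∉ Research.
(2) contrapositive: Yara ∉ Legal.
Suppose Mika ∈ Legal: no assignment then satisfies all the clues, so Mika ∉ Legal.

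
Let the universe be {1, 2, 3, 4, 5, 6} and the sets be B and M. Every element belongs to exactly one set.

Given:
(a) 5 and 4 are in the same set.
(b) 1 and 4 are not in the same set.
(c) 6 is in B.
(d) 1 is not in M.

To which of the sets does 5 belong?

From (c): 6 ∈ B.
From (d): 1 ∉ M.
Only one set left: 1 ∈ B.
(b): 4 ∉ B.
Only one set left: 4 ∈ M.
(a): 5 matches 4: 5 ∉ B.
(a): 5 matches 4: 5 ∈ M.

5: M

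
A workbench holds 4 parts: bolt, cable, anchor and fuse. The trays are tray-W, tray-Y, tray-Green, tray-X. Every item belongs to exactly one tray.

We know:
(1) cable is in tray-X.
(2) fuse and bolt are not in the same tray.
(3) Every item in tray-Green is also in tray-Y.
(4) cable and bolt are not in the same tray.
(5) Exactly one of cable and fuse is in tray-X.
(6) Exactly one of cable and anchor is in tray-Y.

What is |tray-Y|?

2

From (1): cable ∈ tray-X.
(4): bolt ∉ tray-X.
(5) (exactly one): fuse ∉ tray-X.
(6) (exactly one): anchor ∈ tray-Y.
Suppose bolt ∈ tray-Green: no assignment then satisfies all the clues, so bolt ∉ tray-Green.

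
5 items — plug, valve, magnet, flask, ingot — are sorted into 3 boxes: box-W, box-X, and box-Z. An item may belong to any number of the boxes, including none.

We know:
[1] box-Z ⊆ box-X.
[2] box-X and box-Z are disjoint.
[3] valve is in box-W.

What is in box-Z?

From (3): valve ∈ box-W.
Suppose plug ∈ box-Z: no assignment then satisfies all the clues, so plug ∉ box-Z.

box-Z = {}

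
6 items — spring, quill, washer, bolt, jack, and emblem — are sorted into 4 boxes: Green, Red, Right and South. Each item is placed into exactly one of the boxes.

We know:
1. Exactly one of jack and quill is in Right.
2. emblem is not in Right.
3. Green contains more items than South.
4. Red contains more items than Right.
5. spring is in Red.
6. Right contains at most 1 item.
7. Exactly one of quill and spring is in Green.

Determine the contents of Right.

Right = {jack}

From (2): emblem ∉ Right.
From (5): spring ∈ Red.
(7) (exactly one): quill ∈ Green.
(1) (exactly one): jack ∈ Right.
(6): Right already has 1, so the rest are out.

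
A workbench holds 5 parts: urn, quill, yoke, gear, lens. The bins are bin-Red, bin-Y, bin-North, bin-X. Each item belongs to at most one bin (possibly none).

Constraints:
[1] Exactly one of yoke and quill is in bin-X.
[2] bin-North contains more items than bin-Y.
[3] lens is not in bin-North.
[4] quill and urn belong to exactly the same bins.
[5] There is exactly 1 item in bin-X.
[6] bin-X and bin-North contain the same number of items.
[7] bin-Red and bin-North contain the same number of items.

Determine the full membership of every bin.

From (3): lens ∉ bin-North.
Suppose urn ∈ bin-Red: no assignment then satisfies all the clues, so urn ∉ bin-Red.

bin-Red = {lens}; bin-Y = {}; bin-North = {gear}; bin-X = {yoke}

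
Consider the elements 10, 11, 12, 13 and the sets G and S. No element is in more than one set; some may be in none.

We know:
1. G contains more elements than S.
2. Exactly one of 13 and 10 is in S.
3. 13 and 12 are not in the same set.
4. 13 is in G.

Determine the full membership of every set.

G = {11, 13}; S = {10}

From (4): 13 ∈ G.
(2) (exactly one): 10 ∈ S.
(3): 12 ∉ G.
Suppose 11 ∉ G: no assignment then satisfies all the clues, so 11 ∈ G.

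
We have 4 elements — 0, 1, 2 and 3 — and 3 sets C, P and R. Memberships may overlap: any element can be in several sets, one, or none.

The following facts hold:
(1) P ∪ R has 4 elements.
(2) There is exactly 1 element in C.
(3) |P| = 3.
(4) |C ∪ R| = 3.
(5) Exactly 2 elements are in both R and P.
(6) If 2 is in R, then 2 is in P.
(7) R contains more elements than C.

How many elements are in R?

3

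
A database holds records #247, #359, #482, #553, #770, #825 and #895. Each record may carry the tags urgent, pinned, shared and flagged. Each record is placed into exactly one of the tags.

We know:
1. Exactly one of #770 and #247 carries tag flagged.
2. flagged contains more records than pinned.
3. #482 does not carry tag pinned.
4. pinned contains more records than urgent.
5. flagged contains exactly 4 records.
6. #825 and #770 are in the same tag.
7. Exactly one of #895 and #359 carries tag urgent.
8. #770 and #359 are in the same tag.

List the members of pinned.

pinned = {#247, #553}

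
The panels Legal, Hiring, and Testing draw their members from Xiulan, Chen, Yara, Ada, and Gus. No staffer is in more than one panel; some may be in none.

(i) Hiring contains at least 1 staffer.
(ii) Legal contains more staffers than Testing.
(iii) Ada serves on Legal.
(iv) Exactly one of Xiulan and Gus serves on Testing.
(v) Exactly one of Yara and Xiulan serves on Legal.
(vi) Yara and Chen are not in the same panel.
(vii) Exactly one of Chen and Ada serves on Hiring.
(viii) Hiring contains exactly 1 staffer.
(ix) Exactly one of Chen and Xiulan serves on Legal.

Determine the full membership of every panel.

Legal = {Ada, Xiulan}; Hiring = {Chen}; Testing = {Gus}

From (iii): Ada ∈ Legal.
(vii) (exactly one): Chen ∈ Hiring.
(viii): Hiring already has 1, so the rest are out.
(ix) (exactly one): Xiulan ∈ Legal.
(iv) (exactly one): Gus ∈ Testing.
(v) (exactly one): Yara ∉ Legal.
Suppose Yara ∈ Testing: no assignment then satisfies all the clues, so Yara ∉ Testing.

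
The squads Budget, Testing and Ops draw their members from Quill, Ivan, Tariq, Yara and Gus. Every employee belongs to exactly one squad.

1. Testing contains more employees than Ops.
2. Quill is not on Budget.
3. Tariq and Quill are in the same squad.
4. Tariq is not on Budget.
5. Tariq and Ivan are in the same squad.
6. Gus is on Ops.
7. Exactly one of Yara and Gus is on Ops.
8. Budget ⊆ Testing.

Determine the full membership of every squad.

Budget = {}; Testing = {Ivan, Quill, Tariq, Yara}; Ops = {Gus}

From (2): Quill ∉ Budget.
From (4): Tariq ∉ Budget.
From (6): Gus ∈ Ops.
(5): Ivan matches Tariq: Ivan ∉ Budget.
(7) (exactly one): Yara ∉ Ops.
Suppose Quill ∉ Testing: no assignment then satisfies all the clues, so Quill ∈ Testing.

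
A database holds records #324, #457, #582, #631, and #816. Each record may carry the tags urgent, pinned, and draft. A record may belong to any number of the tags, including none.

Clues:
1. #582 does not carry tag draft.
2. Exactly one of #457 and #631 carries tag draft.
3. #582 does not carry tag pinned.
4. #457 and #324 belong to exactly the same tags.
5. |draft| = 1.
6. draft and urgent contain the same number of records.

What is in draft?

draft = {#631}

From (1): #582 ∉ draft.
From (3): #582 ∉ pinned.
Suppose #324 ∈ draft: no assignment then satisfies all the clues, so #324 ∉ draft.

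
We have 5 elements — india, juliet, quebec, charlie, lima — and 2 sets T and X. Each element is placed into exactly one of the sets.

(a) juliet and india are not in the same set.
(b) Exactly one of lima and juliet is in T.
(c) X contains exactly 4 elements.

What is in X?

X = {charlie, india, lima, quebec}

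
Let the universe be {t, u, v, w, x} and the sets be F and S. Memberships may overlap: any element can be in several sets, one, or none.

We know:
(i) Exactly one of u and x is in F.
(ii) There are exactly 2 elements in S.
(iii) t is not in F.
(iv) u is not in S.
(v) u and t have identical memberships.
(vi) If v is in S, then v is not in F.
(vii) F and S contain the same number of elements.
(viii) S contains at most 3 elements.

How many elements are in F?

2

From (iii): t ∉ F.
From (iv): u ∉ S.
(v): u matches t: u ∉ F.
(v): t matches u: t ∉ S.
(i) (exactly one): x ∈ F.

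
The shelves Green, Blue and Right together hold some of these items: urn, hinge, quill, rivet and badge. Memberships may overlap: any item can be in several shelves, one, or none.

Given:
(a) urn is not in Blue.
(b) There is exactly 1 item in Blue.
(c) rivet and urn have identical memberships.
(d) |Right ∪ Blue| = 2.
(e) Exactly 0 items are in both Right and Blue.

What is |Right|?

1

From (a): urn ∉ Blue.
(c): rivet matches urn: rivet ∉ Blue.
Suppose urn ∈ Right: no assignment then satisfies all the clues, so urn ∉ Right.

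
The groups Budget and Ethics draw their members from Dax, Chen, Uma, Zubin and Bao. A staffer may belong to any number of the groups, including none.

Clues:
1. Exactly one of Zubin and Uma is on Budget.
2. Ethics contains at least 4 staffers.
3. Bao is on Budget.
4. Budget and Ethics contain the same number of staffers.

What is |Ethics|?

4

From (3): Bao ∈ Budget.
Suppose Dax ∉ Budget: no assignment then satisfies all the clues, so Dax ∈ Budget.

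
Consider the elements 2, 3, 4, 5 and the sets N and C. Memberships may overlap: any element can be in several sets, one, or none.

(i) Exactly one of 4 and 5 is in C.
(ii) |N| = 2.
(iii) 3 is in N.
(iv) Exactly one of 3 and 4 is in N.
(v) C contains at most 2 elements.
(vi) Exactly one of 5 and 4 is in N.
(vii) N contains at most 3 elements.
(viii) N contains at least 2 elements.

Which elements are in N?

N = {3, 5}

From (iii): 3 ∈ N.
(iv) (exactly one): 4 ∉ N.
(vi) (exactly one): 5 ∈ N.
(ii): N already has 2, so the rest are out.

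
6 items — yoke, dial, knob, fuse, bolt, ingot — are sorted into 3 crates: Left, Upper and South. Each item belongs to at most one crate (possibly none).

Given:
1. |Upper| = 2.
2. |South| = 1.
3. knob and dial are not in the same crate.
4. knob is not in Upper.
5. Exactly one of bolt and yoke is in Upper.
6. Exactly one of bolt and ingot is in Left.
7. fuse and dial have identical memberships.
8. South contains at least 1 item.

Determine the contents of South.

South = {knob}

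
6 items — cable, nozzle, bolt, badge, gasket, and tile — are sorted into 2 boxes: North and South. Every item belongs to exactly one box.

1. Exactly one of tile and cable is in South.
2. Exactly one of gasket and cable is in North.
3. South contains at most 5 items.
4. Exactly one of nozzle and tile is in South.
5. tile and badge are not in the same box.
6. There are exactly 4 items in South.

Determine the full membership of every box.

North = {gasket, tile}; South = {badge, bolt, cable, nozzle}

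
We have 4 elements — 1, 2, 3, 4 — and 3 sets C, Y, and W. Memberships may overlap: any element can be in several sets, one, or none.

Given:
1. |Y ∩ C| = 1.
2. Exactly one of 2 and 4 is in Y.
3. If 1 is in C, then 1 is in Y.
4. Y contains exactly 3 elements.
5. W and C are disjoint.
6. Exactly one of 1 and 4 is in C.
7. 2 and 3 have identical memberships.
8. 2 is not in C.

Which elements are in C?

C = {1}

From (8): 2 ∉ C.
(7): 3 matches 2: 3 ∉ C.
Suppose 1 ∉ C: no assignment then satisfies all the clues, so 1 ∈ C.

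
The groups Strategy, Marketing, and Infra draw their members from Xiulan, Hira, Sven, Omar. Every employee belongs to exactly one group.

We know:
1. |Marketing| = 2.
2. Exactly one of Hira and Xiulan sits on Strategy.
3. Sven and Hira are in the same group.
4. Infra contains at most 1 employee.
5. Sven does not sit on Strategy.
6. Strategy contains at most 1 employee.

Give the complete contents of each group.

Strategy = {Xiulan}; Marketing = {Hira, Sven}; Infra = {Omar}

From (5): Sven ∉ Strategy.
(3): Hira matches Sven: Hira ∉ Strategy.
(2) (exactly one): Xiulan ∈ Strategy.
(6): Strategy already has 1, so the rest are out.
Suppose Hira ∉ Marketing: no assignment then satisfies all the clues, so Hira ∈ Marketing.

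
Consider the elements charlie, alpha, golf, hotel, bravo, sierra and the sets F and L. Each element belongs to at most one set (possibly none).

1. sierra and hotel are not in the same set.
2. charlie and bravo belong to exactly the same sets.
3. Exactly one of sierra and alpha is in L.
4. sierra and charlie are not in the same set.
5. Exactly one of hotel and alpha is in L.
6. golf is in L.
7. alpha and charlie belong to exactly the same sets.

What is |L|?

4

From (6): golf ∈ L.
Suppose charlie ∈ F: no assignment then satisfies all the clues, so charlie ∉ F.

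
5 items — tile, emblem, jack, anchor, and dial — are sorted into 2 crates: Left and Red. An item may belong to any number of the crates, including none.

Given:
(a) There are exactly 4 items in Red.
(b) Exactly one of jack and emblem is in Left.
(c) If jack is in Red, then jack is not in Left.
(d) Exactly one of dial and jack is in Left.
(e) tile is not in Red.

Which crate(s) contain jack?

jack: Red

From (e): tile ∉ Red.
(a): only 4 candidates remain for Red, so all are in.
(c): jack ∉ Left.
(d) (exactly one): dial ∈ Left.
(b) (exactly one): emblem ∈ Left.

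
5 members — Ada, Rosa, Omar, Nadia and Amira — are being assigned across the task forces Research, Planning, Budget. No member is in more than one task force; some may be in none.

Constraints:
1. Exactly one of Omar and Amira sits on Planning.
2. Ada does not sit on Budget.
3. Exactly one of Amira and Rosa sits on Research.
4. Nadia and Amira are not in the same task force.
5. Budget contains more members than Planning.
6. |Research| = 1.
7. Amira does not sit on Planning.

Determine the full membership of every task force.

Research = {Amira}; Planning = {Omar}; Budget = {Nadia, Rosa}

From (2): Ada ∉ Budget.
From (7): Amira ∉ Planning.
(1) (exactly one): Omar ∈ Planning.
Suppose Ada ∈ Research: no assignment then satisfies all the clues, so Ada ∉ Research.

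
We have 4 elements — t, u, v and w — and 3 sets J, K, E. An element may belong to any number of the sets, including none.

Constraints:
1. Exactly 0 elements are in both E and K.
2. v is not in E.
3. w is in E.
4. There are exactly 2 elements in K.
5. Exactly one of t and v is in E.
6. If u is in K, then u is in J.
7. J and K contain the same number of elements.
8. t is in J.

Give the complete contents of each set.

From (2): v ∉ E.
From (3): w ∈ E.
From (8): t ∈ J.
(5) (exactly one): t ∈ E.
Suppose t ∈ K: no assignment then satisfies all the clues, so t ∉ K.

J = {t, u}; K = {u, v}; E = {t, w}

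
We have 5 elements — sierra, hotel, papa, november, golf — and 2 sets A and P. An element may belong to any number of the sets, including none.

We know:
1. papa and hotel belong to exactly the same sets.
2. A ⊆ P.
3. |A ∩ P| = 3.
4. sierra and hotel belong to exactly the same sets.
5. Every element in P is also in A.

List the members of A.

A = {hotel, papa, sierra}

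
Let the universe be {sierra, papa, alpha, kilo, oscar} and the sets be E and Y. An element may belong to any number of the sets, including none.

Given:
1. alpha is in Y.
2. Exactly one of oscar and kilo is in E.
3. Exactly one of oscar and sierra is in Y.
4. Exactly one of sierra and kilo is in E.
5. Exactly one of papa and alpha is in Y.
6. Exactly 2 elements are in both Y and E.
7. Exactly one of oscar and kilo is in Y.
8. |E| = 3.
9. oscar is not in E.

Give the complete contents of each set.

E = {alpha, kilo, papa}; Y = {alpha, kilo, sierra}

From (1): alpha ∈ Y.
From (9): oscar ∉ E.
(2) (exactly one): kilo ∈ E.
(4) (exactly one): sierra ∉ E.
(5) (exactly one): papa ∉ Y.
(8): only 3 candidates remain for E, so all are in.
Suppose sierra ∉ Y: no assignment then satisfies all the clues, so sierra ∈ Y.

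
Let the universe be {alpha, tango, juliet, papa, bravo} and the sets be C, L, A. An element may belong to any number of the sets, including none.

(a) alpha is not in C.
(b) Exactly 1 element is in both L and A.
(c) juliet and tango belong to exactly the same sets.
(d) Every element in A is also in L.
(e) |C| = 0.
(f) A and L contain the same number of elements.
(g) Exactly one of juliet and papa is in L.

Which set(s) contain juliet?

juliet: none

From (a): alpha ∉ C.
(e): C already has 0, so the rest are out.
Suppose juliet ∈ L: no assignment then satisfies all the clues, so juliet ∉ L.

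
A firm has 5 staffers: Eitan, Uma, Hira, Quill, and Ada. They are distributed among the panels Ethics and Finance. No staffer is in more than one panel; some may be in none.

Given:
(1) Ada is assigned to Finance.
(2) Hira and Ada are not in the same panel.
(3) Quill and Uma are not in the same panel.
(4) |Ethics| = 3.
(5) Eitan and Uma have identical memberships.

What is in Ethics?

From (1): Ada ∈ Finance.
(2): Hira ∉ Finance.
Suppose Eitan ∉ Ethics: no assignment then satisfies all the clues, so Eitan ∈ Ethics.

Ethics = {Eitan, Hira, Uma}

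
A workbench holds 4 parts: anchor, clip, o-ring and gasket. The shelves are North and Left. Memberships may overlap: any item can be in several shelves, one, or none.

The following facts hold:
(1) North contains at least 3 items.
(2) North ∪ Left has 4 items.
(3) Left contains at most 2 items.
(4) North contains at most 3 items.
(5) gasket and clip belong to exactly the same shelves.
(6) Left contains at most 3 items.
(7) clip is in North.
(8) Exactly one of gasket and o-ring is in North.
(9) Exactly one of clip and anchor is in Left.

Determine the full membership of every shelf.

North = {anchor, clip, gasket}; Left = {anchor, o-ring}

From (7): clip ∈ North.
(5): gasket matches clip: gasket ∈ North.
(8) (exactly one): o-ring ∉ North.
(1): only 3 candidates remain for North, so all are in.
Suppose anchor ∉ Left: no assignment then satisfies all the clues, so anchor ∈ Left.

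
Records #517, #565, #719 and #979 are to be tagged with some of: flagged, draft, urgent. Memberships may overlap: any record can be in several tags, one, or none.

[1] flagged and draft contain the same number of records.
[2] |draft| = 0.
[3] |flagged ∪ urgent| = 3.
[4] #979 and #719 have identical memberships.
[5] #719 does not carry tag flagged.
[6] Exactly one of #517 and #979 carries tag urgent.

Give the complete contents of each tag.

flagged = {}; draft = {}; urgent = {#565, #719, #979}

From (5): #719 ∉ flagged.
(2): draft already has 0, so the rest are out.
(4): #979 matches #719: #979 ∉ flagged.
Suppose #517 ∈ flagged: no assignment then satisfies all the clues, so #517 ∉ flagged.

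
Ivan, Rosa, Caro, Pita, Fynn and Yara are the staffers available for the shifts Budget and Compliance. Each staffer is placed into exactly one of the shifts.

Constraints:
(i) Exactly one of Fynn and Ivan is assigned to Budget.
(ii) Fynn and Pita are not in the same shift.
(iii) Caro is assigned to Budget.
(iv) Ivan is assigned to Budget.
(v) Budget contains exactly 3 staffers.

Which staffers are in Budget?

Budget = {Caro, Ivan, Pita}

From (iii): Caro ∈ Budget.
From (iv): Ivan ∈ Budget.
(i) (exactly one): Fynn ∉ Budget.
Only one shift left: Fynn ∈ Compliance.
(ii): Pita ∉ Compliance.
Only one shift left: Pita ∈ Budget.
(v): Budget already has 3, so the rest are out.
Only one shift left: Rosa ∈ Compliance.
Only one shift left: Yara ∈ Compliance.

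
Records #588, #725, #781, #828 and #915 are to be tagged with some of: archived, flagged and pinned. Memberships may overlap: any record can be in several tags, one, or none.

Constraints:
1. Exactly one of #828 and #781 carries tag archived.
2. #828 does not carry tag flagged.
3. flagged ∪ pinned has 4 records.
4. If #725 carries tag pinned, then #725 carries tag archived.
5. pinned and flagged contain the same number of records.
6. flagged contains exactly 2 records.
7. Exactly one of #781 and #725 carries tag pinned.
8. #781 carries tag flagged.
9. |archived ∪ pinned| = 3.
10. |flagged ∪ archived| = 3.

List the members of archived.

archived = {#725, #781}

From (2): #828 ∉ flagged.
From (8): #781 ∈ flagged.
Suppose #588 ∈ archived: no assignment then satisfies all the clues, so #588 ∉ archived.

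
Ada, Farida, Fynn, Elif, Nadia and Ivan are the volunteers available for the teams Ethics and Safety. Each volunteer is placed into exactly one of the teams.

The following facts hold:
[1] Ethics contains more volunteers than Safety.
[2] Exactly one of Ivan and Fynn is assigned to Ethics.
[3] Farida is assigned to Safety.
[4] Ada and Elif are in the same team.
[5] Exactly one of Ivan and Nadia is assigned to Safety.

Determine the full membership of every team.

From (3): Farida ∈ Safety.
Suppose Ada ∉ Ethics: no assignment then satisfies all the clues, so Ada ∈ Ethics.

Ethics = {Ada, Elif, Fynn, Nadia}; Safety = {Farida, Ivan}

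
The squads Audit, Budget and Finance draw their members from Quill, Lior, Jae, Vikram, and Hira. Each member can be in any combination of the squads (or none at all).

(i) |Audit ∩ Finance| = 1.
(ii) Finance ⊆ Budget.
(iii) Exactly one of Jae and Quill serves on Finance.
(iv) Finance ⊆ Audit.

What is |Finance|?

1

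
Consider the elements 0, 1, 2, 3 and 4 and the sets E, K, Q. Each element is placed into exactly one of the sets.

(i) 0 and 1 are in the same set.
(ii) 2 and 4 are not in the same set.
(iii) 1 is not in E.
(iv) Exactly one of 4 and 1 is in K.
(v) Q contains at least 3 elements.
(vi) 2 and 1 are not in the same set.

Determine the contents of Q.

Q = {0, 1, 3}

From (iii): 1 ∉ E.
(i): 0 matches 1: 0 ∉ E.
Suppose 0 ∉ Q: no assignment then satisfies all the clues, so 0 ∈ Q.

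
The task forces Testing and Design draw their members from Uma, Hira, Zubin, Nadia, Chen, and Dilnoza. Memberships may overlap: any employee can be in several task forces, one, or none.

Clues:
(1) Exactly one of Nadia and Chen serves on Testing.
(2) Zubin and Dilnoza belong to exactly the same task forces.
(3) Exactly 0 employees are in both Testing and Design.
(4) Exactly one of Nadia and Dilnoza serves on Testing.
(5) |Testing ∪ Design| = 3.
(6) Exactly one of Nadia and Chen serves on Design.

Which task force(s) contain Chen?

Chen: Design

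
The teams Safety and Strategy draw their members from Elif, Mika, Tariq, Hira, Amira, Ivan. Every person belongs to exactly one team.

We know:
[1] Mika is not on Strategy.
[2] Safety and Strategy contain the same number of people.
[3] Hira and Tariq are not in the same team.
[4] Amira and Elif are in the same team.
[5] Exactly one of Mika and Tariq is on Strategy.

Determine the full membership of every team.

Safety = {Hira, Ivan, Mika}; Strategy = {Amira, Elif, Tariq}

From (1): Mika ∉ Strategy.
(5) (exactly one): Tariq ∈ Strategy.
Only one team left: Mika ∈ Safety.
(3): Hira ∉ Strategy.
Only one team left: Hira ∈ Safety.
Suppose Elif ∈ Safety: no assignment then satisfies all the clues, so Elif ∉ Safety.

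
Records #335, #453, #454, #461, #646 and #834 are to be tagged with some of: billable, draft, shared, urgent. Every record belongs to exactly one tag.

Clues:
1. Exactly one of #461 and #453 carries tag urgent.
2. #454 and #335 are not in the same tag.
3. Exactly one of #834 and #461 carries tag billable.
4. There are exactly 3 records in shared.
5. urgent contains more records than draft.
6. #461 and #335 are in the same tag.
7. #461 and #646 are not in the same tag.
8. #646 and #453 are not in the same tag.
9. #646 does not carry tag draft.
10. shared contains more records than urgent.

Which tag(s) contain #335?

#335: billable

From (9): #646 ∉ draft.
Suppose #335 ∉ billable: no assignment then satisfies all the clues, so #335 ∈ billable.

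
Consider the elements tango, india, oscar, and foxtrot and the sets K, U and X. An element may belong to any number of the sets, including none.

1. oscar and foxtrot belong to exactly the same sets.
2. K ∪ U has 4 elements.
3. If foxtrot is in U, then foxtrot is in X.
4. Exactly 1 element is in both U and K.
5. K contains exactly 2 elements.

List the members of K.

K = {india, tango}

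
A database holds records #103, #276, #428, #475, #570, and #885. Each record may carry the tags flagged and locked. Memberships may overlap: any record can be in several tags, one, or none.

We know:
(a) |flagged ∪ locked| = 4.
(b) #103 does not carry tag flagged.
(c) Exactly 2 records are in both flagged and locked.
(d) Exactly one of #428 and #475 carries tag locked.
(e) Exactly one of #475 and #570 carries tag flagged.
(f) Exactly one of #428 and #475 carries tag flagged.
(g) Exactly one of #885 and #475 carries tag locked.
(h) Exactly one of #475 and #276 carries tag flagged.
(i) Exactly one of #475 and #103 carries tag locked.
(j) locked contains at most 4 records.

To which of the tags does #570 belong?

From (b): #103 ∉ flagged.
Suppose #570 ∉ flagged: no assignment then satisfies all the clues, so #570 ∈ flagged.

#570: flagged, locked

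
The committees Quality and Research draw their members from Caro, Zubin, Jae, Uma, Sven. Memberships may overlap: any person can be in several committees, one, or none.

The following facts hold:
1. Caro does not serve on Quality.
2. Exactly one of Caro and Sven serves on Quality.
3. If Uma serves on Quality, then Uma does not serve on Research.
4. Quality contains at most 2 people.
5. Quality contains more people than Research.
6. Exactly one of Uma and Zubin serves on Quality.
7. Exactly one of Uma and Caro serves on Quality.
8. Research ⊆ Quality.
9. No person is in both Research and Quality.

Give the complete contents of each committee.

Quality = {Sven, Uma}; Research = {}

From (1): Caro ∉ Quality.
(2) (exactly one): Sven ∈ Quality.
(7) (exactly one): Uma ∈ Quality.
(8) contrapositive: Caro ∉ Research.
(9) (disjoint): Uma ∉ Research.
(9) (disjoint): Sven ∉ Research.
(4): Quality already has 2, so the rest are out.
(8) contrapositive: Zubin ∉ Research.
(8) contrapositive: Jae ∉ Research.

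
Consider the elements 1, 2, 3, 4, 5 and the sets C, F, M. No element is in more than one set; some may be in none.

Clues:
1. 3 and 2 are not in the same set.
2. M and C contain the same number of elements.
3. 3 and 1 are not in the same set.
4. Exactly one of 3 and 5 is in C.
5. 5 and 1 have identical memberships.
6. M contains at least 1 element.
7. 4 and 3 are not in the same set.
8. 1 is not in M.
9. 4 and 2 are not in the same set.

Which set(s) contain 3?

3: C

From (8): 1 ∉ M.
(5): 5 matches 1: 5 ∉ M.
Suppose 3 ∉ C: no assignment then satisfies all the clues, so 3 ∈ C.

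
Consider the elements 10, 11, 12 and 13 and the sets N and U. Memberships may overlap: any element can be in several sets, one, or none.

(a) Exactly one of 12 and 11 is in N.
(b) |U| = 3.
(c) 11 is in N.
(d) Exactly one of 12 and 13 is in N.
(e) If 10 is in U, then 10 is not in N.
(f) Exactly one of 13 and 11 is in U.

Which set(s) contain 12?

12: U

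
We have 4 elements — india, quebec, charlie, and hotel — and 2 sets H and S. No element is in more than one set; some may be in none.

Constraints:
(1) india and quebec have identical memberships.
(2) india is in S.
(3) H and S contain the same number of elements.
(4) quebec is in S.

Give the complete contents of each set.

H = {charlie, hotel}; S = {india, quebec}

From (2): india ∈ S.
From (4): quebec ∈ S.
Suppose charlie ∉ H: no assignment then satisfies all the clues, so charlie ∈ H.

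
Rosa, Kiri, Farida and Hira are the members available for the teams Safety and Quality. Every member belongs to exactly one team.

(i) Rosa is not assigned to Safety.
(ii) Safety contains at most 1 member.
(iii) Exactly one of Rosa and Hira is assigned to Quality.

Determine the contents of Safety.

From (i): Rosa ∉ Safety.
Only one team left: Rosa ∈ Quality.
(iii) (exactly one): Hira ∉ Quality.
Only one team left: Hira ∈ Safety.
(ii): Safety already has 1, so the rest are out.
Only one team left: Kiri ∈ Quality.
Only one team left: Farida ∈ Quality.

Safety = {Hira}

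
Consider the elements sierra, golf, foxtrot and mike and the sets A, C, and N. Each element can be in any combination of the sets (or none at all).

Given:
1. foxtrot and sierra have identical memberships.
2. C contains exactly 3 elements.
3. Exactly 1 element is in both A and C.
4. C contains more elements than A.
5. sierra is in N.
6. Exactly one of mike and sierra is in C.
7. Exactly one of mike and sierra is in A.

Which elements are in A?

A = {golf, mike}

From (5): sierra ∈ N.
(1): foxtrot matches sierra: foxtrot ∈ N.
Suppose sierra ∈ A: no assignment then satisfies all the clues, so sierra ∉ A.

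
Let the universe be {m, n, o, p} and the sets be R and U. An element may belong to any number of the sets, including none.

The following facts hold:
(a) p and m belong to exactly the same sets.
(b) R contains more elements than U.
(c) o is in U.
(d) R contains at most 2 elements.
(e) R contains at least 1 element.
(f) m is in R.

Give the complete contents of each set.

R = {m, p}; U = {o}

From (c): o ∈ U.
From (f): m ∈ R.
(a): p matches m: p ∈ R.
(d): R already has 2, so the rest are out.
Suppose m ∈ U: no assignment then satisfies all the clues, so m ∉ U.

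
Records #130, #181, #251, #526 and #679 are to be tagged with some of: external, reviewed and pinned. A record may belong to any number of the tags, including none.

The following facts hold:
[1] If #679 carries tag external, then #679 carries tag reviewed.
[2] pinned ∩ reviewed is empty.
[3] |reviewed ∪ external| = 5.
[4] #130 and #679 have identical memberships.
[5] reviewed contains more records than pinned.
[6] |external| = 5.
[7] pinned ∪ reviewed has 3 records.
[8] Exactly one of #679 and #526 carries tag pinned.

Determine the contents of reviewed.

reviewed = {#130, #679}

(6): only 5 candidates remain for external, so all are in.
(1): #679 ∈ reviewed.
(2) (disjoint): #679 ∉ pinned.
(4): #130 matches #679: #130 ∈ reviewed.
(4): #130 matches #679: #130 ∉ pinned.
(8) (exactly one): #526 ∈ pinned.
(2) (disjoint): #526 ∉ reviewed.
Suppose #181 ∈ reviewed: no assignment then satisfies all the clues, so #181 ∉ reviewed.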